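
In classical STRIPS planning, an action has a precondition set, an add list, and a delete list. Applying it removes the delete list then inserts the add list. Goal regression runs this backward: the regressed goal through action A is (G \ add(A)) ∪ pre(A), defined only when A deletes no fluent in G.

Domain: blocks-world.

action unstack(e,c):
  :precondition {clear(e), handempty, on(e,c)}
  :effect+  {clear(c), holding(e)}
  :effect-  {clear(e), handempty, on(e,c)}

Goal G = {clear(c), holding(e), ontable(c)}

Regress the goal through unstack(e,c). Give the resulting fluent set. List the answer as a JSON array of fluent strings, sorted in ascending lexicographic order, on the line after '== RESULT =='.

Regress:
  G ∩ del = {}  (empty — regression defined)
  G \ add = {clear(c), holding(e), ontable(c)} \ {clear(c), holding(e)} = {ontable(c)}
  ∪ pre   = {ontable(c)} ∪ {clear(e), handempty, on(e,c)}
          = {clear(e), handempty, on(e,c), ontable(c)}

== RESULT ==
["clear(e)", "handempty", "on(e,c)", "ontable(c)"]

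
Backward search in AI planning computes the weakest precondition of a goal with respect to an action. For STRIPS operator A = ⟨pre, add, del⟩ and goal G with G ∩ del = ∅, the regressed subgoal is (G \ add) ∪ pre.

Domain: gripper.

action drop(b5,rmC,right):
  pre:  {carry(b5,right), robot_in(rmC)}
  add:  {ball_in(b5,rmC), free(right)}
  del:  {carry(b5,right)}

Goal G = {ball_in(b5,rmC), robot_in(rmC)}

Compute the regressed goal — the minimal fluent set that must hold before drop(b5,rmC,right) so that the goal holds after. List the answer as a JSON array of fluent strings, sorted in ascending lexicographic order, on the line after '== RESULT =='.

Compute (G \ add) ∪ pre:
  G ∩ del = {}  (empty — regression defined)
  G \ add = {ball_in(b5,rmC), robot_in(rmC)} \ {ball_in(b5,rmC), free(right)} = {robot_in(rmC)}
  ∪ pre   = {robot_in(rmC)} ∪ {carry(b5,right), robot_in(rmC)}
          = {carry(b5,right), robot_in(rmC)}

== RESULT ==
["carry(b5,right)", "robot_in(rmC)"]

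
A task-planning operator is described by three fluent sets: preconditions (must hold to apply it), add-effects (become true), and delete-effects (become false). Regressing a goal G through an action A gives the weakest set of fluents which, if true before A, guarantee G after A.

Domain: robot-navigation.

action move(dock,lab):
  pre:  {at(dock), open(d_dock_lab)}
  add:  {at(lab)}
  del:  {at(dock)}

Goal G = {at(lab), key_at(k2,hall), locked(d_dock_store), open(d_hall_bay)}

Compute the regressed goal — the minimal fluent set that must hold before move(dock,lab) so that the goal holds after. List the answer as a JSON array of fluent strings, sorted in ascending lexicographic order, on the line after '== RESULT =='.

Regress:
  G ∩ del = {}  (empty — regression defined)
  G \ add = {at(lab), key_at(k2,hall), locked(d_dock_store), open(d_hall_bay)} \ {at(lab)} = {key_at(k2,hall), locked(d_dock_store), open(d_hall_bay)}
  ∪ pre   = {key_at(k2,hall), locked(d_dock_store), open(d_hall_bay)} ∪ {at(dock), open(d_dock_lab)}
          = {at(dock), key_at(k2,hall), locked(d_dock_store), open(d_dock_lab), open(d_hall_bay)}

== RESULT ==
["at(dock)", "key_at(k2,hall)", "locked(d_dock_store)", "open(d_dock_lab)", "open(d_hall_bay)"]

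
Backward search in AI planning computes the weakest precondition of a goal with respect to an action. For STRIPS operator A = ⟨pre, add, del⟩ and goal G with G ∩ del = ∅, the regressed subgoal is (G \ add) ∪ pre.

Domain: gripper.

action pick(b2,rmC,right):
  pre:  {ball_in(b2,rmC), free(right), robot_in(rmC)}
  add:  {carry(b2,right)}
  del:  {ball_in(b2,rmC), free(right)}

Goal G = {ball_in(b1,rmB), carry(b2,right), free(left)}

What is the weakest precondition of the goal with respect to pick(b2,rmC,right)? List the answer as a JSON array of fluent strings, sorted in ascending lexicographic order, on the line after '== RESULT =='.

Compute (G \ add) ∪ pre:
  G ∩ del = {}  (empty — regression defined)
  G \ add = {ball_in(b1,rmB), carry(b2,right), free(left)} \ {carry(b2,right)} = {ball_in(b1,rmB), free(left)}
  ∪ pre   = {ball_in(b1,rmB), free(left)} ∪ {ball_in(b2,rmC), free(right), robot_in(rmC)}
          = {ball_in(b1,rmB), ball_in(b2,rmC), free(left), free(right), robot_in(rmC)}

== RESULT ==
["ball_in(b1,rmB)", "ball_in(b2,rmC)", "free(left)", "free(right)", "robot_in(rmC)"]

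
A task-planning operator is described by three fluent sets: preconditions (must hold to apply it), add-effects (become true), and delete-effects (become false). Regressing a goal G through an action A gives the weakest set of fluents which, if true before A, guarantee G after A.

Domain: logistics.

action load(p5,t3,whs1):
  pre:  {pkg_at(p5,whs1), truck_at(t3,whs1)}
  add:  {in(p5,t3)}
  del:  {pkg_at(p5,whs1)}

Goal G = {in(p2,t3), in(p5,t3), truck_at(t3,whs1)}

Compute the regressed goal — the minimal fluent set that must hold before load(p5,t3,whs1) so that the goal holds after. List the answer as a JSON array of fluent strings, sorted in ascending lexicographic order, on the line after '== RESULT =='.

Compute (G \ add) ∪ pre:
  G ∩ del = {}  (empty — regression defined)
  G \ add = {in(p2,t3), in(p5,t3), truck_at(t3,whs1)} \ {in(p5,t3)} = {in(p2,t3), truck_at(t3,whs1)}
  ∪ pre   = {in(p2,t3), truck_at(t3,whs1)} ∪ {pkg_at(p5,whs1), truck_at(t3,whs1)}
          = {in(p2,t3), pkg_at(p5,whs1), truck_at(t3,whs1)}

== RESULT ==
["in(p2,t3)", "pkg_at(p5,whs1)", "truck_at(t3,whs1)"]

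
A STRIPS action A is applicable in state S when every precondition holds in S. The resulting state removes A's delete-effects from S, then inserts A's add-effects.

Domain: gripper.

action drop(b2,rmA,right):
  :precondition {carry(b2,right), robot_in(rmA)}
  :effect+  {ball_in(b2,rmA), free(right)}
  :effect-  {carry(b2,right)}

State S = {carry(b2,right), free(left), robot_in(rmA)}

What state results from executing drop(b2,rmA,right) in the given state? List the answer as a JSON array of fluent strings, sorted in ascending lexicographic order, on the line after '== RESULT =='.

Compute (S \ del) ∪ add:
  pre ⊆ S: {carry(b2,right), robot_in(rmA)} ⊆ S  — applicable
  S \ del = {free(left), robot_in(rmA)}
  ∪ add   = {ball_in(b2,rmA), free(left), free(right), robot_in(rmA)}

== RESULT ==
["ball_in(b2,rmA)", "free(left)", "free(right)", "robot_in(rmA)"]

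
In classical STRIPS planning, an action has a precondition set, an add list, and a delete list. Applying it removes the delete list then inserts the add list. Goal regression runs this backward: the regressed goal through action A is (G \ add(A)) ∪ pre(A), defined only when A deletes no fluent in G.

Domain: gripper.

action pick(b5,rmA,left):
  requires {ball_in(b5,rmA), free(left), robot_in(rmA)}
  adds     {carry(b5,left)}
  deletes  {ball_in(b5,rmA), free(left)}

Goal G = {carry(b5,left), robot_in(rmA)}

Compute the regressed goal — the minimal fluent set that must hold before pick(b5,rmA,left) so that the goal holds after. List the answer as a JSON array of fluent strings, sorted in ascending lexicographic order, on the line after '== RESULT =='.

Regress:
  G ∩ del = {}  (empty — regression defined)
  G \ add = {carry(b5,left), robot_in(rmA)} \ {carry(b5,left)} = {robot_in(rmA)}
  ∪ pre   = {robot_in(rmA)} ∪ {ball_in(b5,rmA), free(left), robot_in(rmA)}
          = {ball_in(b5,rmA), free(left), robot_in(rmA)}

== RESULT ==
["ball_in(b5,rmA)", "free(left)", "robot_in(rmA)"]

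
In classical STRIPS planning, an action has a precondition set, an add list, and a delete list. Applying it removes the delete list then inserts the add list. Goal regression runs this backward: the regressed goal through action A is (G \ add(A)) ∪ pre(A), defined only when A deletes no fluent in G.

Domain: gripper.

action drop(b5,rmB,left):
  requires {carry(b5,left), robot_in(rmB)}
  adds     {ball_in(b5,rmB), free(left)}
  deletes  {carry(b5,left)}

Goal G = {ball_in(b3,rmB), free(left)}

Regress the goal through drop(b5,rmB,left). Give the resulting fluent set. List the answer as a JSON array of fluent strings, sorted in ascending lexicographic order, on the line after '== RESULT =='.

Compute (G \ add) ∪ pre:
  G ∩ del = {}  (empty — regression defined)
  G \ add = {ball_in(b3,rmB), free(left)} \ {ball_in(b5,rmB), free(left)} = {ball_in(b3,rmB)}
  ∪ pre   = {ball_in(b3,rmB)} ∪ {carry(b5,left), robot_in(rmB)}
          = {ball_in(b3,rmB), carry(b5,left), robot_in(rmB)}

== RESULT ==
["ball_in(b3,rmB)", "carry(b5,left)", "robot_in(rmB)"]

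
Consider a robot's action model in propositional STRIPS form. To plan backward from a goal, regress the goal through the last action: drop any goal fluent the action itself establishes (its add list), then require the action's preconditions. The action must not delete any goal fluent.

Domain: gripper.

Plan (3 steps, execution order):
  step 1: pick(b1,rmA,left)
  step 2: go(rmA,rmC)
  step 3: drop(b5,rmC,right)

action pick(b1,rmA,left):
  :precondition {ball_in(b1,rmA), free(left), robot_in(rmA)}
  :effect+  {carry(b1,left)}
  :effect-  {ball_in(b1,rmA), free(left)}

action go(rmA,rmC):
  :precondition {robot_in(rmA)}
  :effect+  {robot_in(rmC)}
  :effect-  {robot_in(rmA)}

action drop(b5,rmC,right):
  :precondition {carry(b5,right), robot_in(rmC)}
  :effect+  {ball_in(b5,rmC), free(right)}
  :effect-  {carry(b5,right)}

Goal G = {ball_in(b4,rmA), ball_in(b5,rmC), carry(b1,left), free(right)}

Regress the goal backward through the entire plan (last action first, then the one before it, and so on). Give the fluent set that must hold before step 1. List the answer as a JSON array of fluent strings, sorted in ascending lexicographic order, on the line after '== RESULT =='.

Regress step by step:
  through step 3 (drop(b5,rmC,right)): drop {ball_in(b5,rmC), free(right)}, keep {ball_in(b4,rmA), carry(b1,left)}, require {carry(b5,right), robot_in(rmC)}
    → {ball_in(b4,rmA), carry(b1,left), carry(b5,right), robot_in(rmC)}
  through step 2 (go(rmA,rmC)): drop {robot_in(rmC)}, keep {ball_in(b4,rmA), carry(b1,left), carry(b5,right)}, require {robot_in(rmA)}
    → {ball_in(b4,rmA), carry(b1,left), carry(b5,right), robot_in(rmA)}
  through step 1 (pick(b1,rmA,left)): drop {carry(b1,left)}, keep {ball_in(b4,rmA), carry(b5,right), robot_in(rmA)}, require {ball_in(b1,rmA), free(left), robot_in(rmA)}
    → {ball_in(b1,rmA), ball_in(b4,rmA), carry(b5,right), free(left), robot_in(rmA)}

== RESULT ==
["ball_in(b1,rmA)", "ball_in(b4,rmA)", "carry(b5,right)", "free(left)", "robot_in(rmA)"]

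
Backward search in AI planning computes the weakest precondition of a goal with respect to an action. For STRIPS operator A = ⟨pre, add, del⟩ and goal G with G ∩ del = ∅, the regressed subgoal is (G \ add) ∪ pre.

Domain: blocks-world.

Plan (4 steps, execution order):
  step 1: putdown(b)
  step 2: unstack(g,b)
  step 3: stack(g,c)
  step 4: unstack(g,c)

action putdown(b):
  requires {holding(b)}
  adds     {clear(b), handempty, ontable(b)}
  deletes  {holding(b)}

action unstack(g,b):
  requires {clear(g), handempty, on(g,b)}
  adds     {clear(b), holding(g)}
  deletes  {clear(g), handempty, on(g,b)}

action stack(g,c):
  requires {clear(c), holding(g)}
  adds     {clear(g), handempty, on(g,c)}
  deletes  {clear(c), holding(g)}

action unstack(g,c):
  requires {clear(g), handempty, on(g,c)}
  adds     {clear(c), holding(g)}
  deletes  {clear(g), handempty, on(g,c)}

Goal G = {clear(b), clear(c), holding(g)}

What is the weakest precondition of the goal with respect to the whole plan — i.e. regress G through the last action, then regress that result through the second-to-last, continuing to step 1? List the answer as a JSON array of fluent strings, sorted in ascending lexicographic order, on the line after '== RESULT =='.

Work backward from the goal:
  through step 4 (unstack(g,c)): drop {clear(c), holding(g)}, keep {clear(b)}, require {clear(g), handempty, on(g,c)}
    → {clear(b), clear(g), handempty, on(g,c)}
  through step 3 (stack(g,c)): drop {clear(g), handempty, on(g,c)}, keep {clear(b)}, require {clear(c), holding(g)}
    → {clear(b), clear(c), holding(g)}
  through step 2 (unstack(g,b)): drop {clear(b), holding(g)}, keep {clear(c)}, require {clear(g), handempty, on(g,b)}
    → {clear(c), clear(g), handempty, on(g,b)}
  through step 1 (putdown(b)): drop {handempty}, keep {clear(c), clear(g), on(g,b)}, require {holding(b)}
    → {clear(c), clear(g), holding(b), on(g,b)}

== RESULT ==
["clear(c)", "clear(g)", "holding(b)", "on(g,b)"]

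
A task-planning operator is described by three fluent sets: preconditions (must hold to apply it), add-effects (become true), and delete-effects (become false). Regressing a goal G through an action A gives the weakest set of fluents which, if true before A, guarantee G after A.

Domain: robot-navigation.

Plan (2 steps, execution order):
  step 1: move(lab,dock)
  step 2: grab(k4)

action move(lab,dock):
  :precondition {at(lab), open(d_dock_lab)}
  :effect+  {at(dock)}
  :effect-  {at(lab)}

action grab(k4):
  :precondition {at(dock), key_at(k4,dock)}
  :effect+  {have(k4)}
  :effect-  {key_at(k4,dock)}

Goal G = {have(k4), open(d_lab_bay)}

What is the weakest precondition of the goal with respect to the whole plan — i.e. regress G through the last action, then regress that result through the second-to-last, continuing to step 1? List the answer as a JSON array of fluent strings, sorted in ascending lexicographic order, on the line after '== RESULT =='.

Work backward from the goal:
  through step 2 (grab(k4)): drop {have(k4)}, keep {open(d_lab_bay)}, require {at(dock), key_at(k4,dock)}
    → {at(dock), key_at(k4,dock), open(d_lab_bay)}
  through step 1 (move(lab,dock)): drop {at(dock)}, keep {key_at(k4,dock), open(d_lab_bay)}, require {at(lab), open(d_dock_lab)}
    → {at(lab), key_at(k4,dock), open(d_dock_lab), open(d_lab_bay)}

== RESULT ==
["at(lab)", "key_at(k4,dock)", "open(d_dock_lab)", "open(d_lab_bay)"]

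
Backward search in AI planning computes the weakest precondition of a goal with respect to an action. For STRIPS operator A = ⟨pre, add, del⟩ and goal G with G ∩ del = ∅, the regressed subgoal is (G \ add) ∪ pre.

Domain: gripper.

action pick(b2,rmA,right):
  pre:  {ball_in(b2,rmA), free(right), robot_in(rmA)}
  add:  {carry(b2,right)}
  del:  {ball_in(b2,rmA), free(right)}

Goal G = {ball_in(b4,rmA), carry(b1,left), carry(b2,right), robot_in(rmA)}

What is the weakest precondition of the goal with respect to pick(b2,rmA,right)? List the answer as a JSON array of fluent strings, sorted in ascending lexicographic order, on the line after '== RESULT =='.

Regress:
  G ∩ del = {}  (empty — regression defined)
  G \ add = {ball_in(b4,rmA), carry(b1,left), carry(b2,right), robot_in(rmA)} \ {carry(b2,right)} = {ball_in(b4,rmA), carry(b1,left), robot_in(rmA)}
  ∪ pre   = {ball_in(b4,rmA), carry(b1,left), robot_in(rmA)} ∪ {ball_in(b2,rmA), free(right), robot_in(rmA)}
          = {ball_in(b2,rmA), ball_in(b4,rmA), carry(b1,left), free(right), robot_in(rmA)}

== RESULT ==
["ball_in(b2,rmA)", "ball_in(b4,rmA)", "carry(b1,left)", "free(right)", "robot_in(rmA)"]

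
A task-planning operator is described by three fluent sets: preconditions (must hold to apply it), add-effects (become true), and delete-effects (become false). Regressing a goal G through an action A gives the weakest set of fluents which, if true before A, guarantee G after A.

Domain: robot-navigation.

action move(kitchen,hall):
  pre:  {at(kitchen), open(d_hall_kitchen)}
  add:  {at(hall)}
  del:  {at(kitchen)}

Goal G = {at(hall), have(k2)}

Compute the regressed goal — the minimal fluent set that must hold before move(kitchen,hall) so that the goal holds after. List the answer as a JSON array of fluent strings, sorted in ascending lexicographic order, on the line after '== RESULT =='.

Regress:
  G ∩ del = {}  (empty — regression defined)
  G \ add = {at(hall), have(k2)} \ {at(hall)} = {have(k2)}
  ∪ pre   = {have(k2)} ∪ {at(kitchen), open(d_hall_kitchen)}
          = {at(kitchen), have(k2), open(d_hall_kitchen)}

== RESULT ==
["at(kitchen)", "have(k2)", "open(d_hall_kitchen)"]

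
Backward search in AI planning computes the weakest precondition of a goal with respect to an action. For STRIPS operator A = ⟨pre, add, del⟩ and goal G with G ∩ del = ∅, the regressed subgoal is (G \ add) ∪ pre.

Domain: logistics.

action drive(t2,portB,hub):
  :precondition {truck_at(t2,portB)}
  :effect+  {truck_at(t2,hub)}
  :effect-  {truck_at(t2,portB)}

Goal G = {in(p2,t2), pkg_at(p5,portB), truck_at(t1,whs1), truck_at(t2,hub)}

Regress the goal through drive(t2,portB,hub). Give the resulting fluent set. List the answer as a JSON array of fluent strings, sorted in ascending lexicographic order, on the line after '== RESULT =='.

Compute (G \ add) ∪ pre:
  G ∩ del = {}  (empty — regression defined)
  G \ add = {in(p2,t2), pkg_at(p5,portB), truck_at(t1,whs1), truck_at(t2,hub)} \ {truck_at(t2,hub)} = {in(p2,t2), pkg_at(p5,portB), truck_at(t1,whs1)}
  ∪ pre   = {in(p2,t2), pkg_at(p5,portB), truck_at(t1,whs1)} ∪ {truck_at(t2,portB)}
          = {in(p2,t2), pkg_at(p5,portB), truck_at(t1,whs1), truck_at(t2,portB)}

== RESULT ==
["in(p2,t2)", "pkg_at(p5,portB)", "truck_at(t1,whs1)", "truck_at(t2,portB)"]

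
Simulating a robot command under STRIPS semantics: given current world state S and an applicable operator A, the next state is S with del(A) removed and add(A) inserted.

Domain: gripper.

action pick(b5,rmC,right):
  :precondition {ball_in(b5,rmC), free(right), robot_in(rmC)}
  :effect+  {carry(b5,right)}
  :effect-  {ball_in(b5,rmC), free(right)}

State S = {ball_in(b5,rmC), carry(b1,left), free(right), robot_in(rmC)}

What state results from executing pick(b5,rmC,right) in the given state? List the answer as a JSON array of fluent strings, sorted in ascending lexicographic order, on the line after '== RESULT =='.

Compute (S \ del) ∪ add:
  pre ⊆ S: {ball_in(b5,rmC), free(right), robot_in(rmC)} ⊆ S  — applicable
  S \ del = {carry(b1,left), robot_in(rmC)}
  ∪ add   = {carry(b1,left), carry(b5,right), robot_in(rmC)}

== RESULT ==
["carry(b1,left)", "carry(b5,right)", "robot_in(rmC)"]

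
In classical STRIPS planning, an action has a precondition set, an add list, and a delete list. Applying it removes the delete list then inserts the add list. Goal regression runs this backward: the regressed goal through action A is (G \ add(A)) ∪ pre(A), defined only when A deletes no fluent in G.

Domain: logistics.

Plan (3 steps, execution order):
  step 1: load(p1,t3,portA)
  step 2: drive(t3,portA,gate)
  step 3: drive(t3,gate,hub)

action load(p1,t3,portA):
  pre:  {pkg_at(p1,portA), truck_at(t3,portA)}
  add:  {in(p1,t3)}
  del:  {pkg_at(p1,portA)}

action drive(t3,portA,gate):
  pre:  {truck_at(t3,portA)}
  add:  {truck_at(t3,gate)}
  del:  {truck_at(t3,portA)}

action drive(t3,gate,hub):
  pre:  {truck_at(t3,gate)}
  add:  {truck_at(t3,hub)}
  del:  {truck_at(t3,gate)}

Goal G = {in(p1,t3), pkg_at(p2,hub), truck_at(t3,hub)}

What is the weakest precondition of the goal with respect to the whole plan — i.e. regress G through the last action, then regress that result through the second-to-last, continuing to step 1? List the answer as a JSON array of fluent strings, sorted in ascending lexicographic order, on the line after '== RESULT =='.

Work backward from the goal:
  through step 3 (drive(t3,gate,hub)): drop {truck_at(t3,hub)}, keep {in(p1,t3), pkg_at(p2,hub)}, require {truck_at(t3,gate)}
    → {in(p1,t3), pkg_at(p2,hub), truck_at(t3,gate)}
  through step 2 (drive(t3,portA,gate)): drop {truck_at(t3,gate)}, keep {in(p1,t3), pkg_at(p2,hub)}, require {truck_at(t3,portA)}
    → {in(p1,t3), pkg_at(p2,hub), truck_at(t3,portA)}
  through step 1 (load(p1,t3,portA)): drop {in(p1,t3)}, keep {pkg_at(p2,hub), truck_at(t3,portA)}, require {pkg_at(p1,portA), truck_at(t3,portA)}
    → {pkg_at(p1,portA), pkg_at(p2,hub), truck_at(t3,portA)}

== RESULT ==
["pkg_at(p1,portA)", "pkg_at(p2,hub)", "truck_at(t3,portA)"]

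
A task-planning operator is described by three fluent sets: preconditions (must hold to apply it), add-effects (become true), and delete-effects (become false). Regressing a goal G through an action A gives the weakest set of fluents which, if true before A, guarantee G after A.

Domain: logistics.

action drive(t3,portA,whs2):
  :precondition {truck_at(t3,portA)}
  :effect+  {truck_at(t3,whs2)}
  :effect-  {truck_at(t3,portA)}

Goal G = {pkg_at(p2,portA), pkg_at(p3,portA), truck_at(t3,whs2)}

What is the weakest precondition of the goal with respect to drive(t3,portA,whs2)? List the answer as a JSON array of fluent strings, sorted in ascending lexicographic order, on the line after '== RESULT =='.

Regress:
  G ∩ del = {}  (empty — regression defined)
  G \ add = {pkg_at(p2,portA), pkg_at(p3,portA), truck_at(t3,whs2)} \ {truck_at(t3,whs2)} = {pkg_at(p2,portA), pkg_at(p3,portA)}
  ∪ pre   = {pkg_at(p2,portA), pkg_at(p3,portA)} ∪ {truck_at(t3,portA)}
          = {pkg_at(p2,portA), pkg_at(p3,portA), truck_at(t3,portA)}

== RESULT ==
["pkg_at(p2,portA)", "pkg_at(p3,portA)", "truck_at(t3,portA)"]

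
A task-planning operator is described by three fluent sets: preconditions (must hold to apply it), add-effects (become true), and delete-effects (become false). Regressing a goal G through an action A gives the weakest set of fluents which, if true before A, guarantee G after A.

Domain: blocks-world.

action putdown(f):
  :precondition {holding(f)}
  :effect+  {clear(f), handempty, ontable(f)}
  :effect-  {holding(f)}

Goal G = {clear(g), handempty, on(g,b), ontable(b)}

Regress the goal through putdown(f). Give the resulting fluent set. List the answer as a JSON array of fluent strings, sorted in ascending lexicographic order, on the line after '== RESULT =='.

Regress:
  G ∩ del = {}  (empty — regression defined)
  G \ add = {clear(g), handempty, on(g,b), ontable(b)} \ {clear(f), handempty, ontable(f)} = {clear(g), on(g,b), ontable(b)}
  ∪ pre   = {clear(g), on(g,b), ontable(b)} ∪ {holding(f)}
          = {clear(g), holding(f), on(g,b), ontable(b)}

== RESULT ==
["clear(g)", "holding(f)", "on(g,b)", "ontable(b)"]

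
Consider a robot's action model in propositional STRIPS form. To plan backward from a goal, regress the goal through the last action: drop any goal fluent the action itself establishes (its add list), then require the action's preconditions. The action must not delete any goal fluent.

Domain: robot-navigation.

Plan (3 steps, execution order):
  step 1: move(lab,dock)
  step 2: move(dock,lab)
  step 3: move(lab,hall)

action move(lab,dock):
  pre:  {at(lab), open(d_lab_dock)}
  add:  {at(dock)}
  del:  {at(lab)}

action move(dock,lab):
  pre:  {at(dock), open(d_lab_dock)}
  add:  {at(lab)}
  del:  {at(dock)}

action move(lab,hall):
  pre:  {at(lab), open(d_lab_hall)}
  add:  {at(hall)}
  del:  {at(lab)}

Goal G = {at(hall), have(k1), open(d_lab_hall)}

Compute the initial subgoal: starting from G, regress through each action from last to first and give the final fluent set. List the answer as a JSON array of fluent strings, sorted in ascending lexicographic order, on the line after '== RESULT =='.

Regress step by step:
  through step 3 (move(lab,hall)): drop {at(hall)}, keep {have(k1), open(d_lab_hall)}, require {at(lab), open(d_lab_hall)}
    → {at(lab), have(k1), open(d_lab_hall)}
  through step 2 (move(dock,lab)): drop {at(lab)}, keep {have(k1), open(d_lab_hall)}, require {at(dock), open(d_lab_dock)}
    → {at(dock), have(k1), open(d_lab_dock), open(d_lab_hall)}
  through step 1 (move(lab,dock)): drop {at(dock)}, keep {have(k1), open(d_lab_dock), open(d_lab_hall)}, require {at(lab), open(d_lab_dock)}
    → {at(lab), have(k1), open(d_lab_dock), open(d_lab_hall)}

== RESULT ==
["at(lab)", "have(k1)", "open(d_lab_dock)", "open(d_lab_hall)"]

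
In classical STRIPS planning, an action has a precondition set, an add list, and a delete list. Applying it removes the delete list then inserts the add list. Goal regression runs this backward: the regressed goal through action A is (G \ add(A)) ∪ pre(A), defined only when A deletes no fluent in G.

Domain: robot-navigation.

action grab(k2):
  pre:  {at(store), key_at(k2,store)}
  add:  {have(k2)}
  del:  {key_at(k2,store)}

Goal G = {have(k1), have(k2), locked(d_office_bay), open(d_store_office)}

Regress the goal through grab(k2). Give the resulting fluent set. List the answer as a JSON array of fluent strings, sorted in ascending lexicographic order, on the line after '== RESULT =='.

Regress:
  G ∩ del = {}  (empty — regression defined)
  G \ add = {have(k1), have(k2), locked(d_office_bay), open(d_store_office)} \ {have(k2)} = {have(k1), locked(d_office_bay), open(d_store_office)}
  ∪ pre   = {have(k1), locked(d_office_bay), open(d_store_office)} ∪ {at(store), key_at(k2,store)}
          = {at(store), have(k1), key_at(k2,store), locked(d_office_bay), open(d_store_office)}

== RESULT ==
["at(store)", "have(k1)", "key_at(k2,store)", "locked(d_office_bay)", "open(d_store_office)"]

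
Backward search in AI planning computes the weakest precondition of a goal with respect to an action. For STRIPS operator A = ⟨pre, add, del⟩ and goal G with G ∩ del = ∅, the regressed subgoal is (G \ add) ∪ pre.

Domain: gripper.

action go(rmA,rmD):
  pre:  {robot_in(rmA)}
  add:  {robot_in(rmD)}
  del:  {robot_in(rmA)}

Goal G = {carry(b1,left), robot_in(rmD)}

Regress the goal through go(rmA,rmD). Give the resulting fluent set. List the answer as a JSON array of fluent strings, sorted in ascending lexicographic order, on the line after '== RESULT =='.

Compute (G \ add) ∪ pre:
  G ∩ del = {}  (empty — regression defined)
  G \ add = {carry(b1,left), robot_in(rmD)} \ {robot_in(rmD)} = {carry(b1,left)}
  ∪ pre   = {carry(b1,left)} ∪ {robot_in(rmA)}
          = {carry(b1,left), robot_in(rmA)}

== RESULT ==
["carry(b1,left)", "robot_in(rmA)"]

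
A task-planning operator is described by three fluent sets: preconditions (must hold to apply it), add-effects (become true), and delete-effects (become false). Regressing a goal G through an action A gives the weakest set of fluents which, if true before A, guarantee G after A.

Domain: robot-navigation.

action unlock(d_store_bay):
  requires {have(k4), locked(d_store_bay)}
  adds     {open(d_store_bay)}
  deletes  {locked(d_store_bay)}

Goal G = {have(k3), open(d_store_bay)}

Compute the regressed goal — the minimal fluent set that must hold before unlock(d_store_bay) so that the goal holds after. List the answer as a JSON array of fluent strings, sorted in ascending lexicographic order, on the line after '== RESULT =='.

Compute (G \ add) ∪ pre:
  G ∩ del = {}  (empty — regression defined)
  G \ add = {have(k3), open(d_store_bay)} \ {open(d_store_bay)} = {have(k3)}
  ∪ pre   = {have(k3)} ∪ {have(k4), locked(d_store_bay)}
          = {have(k3), have(k4), locked(d_store_bay)}

== RESULT ==
["have(k3)", "have(k4)", "locked(d_store_bay)"]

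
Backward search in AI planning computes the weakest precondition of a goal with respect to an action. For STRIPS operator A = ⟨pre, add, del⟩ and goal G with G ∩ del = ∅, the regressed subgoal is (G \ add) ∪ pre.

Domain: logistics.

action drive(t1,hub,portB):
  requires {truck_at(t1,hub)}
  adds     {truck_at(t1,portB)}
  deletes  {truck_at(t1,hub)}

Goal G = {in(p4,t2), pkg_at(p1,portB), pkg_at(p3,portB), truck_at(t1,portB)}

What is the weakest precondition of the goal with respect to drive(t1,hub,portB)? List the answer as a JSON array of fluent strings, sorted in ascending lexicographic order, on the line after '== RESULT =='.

Compute (G \ add) ∪ pre:
  G ∩ del = {}  (empty — regression defined)
  G \ add = {in(p4,t2), pkg_at(p1,portB), pkg_at(p3,portB), truck_at(t1,portB)} \ {truck_at(t1,portB)} = {in(p4,t2), pkg_at(p1,portB), pkg_at(p3,portB)}
  ∪ pre   = {in(p4,t2), pkg_at(p1,portB), pkg_at(p3,portB)} ∪ {truck_at(t1,hub)}
          = {in(p4,t2), pkg_at(p1,portB), pkg_at(p3,portB), truck_at(t1,hub)}

== RESULT ==
["in(p4,t2)", "pkg_at(p1,portB)", "pkg_at(p3,portB)", "truck_at(t1,hub)"]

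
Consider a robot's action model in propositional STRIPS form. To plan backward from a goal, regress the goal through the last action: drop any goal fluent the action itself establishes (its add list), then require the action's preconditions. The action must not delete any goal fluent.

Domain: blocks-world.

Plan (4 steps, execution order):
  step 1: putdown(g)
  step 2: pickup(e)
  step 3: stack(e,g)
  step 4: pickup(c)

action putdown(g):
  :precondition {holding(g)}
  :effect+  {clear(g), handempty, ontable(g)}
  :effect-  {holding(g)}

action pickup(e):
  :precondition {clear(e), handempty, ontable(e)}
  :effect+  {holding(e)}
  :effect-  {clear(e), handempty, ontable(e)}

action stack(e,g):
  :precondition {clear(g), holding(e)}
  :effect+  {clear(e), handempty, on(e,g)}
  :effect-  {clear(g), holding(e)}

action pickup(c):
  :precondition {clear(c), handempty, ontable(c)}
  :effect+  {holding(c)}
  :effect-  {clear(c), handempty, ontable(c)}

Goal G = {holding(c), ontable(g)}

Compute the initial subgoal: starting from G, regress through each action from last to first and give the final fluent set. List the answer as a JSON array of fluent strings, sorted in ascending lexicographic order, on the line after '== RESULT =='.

Regress step by step:
  through step 4 (pickup(c)): drop {holding(c)}, keep {ontable(g)}, require {clear(c), handempty, ontable(c)}
    → {clear(c), handempty, ontable(c), ontable(g)}
  through step 3 (stack(e,g)): drop {handempty}, keep {clear(c), ontable(c), ontable(g)}, require {clear(g), holding(e)}
    → {clear(c), clear(g), holding(e), ontable(c), ontable(g)}
  through step 2 (pickup(e)): drop {holding(e)}, keep {clear(c), clear(g), ontable(c), ontable(g)}, require {clear(e), handempty, ontable(e)}
    → {clear(c), clear(e), clear(g), handempty, ontable(c), ontable(e), ontable(g)}
  through step 1 (putdown(g)): drop {clear(g), handempty, ontable(g)}, keep {clear(c), clear(e), ontable(c), ontable(e)}, require {holding(g)}
    → {clear(c), clear(e), holding(g), ontable(c), ontable(e)}

== RESULT ==
["clear(c)", "clear(e)", "holding(g)", "ontable(c)", "ontable(e)"]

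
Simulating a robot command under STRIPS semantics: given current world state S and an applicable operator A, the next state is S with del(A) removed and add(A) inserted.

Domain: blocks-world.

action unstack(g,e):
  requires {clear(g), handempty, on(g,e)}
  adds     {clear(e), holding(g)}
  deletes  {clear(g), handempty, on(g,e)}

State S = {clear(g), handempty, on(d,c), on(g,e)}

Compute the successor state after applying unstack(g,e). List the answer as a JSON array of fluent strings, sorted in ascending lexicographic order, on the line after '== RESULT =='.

Progress:
  pre ⊆ S: {clear(g), handempty, on(g,e)} ⊆ S  — applicable
  S \ del = {on(d,c)}
  ∪ add   = {clear(e), holding(g), on(d,c)}

== RESULT ==
["clear(e)", "holding(g)", "on(d,c)"]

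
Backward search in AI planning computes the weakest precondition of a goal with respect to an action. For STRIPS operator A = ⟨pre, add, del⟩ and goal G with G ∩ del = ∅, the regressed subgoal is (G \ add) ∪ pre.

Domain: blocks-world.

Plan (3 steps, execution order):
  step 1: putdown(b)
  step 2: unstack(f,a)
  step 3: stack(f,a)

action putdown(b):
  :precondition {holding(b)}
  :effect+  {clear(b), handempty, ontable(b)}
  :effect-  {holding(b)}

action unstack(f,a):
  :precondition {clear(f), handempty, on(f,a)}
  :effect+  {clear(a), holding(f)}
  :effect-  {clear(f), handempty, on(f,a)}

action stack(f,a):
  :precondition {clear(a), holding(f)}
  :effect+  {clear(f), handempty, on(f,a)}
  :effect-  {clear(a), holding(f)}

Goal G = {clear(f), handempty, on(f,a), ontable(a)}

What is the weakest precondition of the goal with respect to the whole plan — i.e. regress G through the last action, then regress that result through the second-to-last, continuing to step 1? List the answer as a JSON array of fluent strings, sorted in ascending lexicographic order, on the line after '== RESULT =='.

Work backward from the goal:
  through step 3 (stack(f,a)): drop {clear(f), handempty, on(f,a)}, keep {ontable(a)}, require {clear(a), holding(f)}
    → {clear(a), holding(f), ontable(a)}
  through step 2 (unstack(f,a)): drop {clear(a), holding(f)}, keep {ontable(a)}, require {clear(f), handempty, on(f,a)}
    → {clear(f), handempty, on(f,a), ontable(a)}
  through step 1 (putdown(b)): drop {handempty}, keep {clear(f), on(f,a), ontable(a)}, require {holding(b)}
    → {clear(f), holding(b), on(f,a), ontable(a)}

== RESULT ==
["clear(f)", "holding(b)", "on(f,a)", "ontable(a)"]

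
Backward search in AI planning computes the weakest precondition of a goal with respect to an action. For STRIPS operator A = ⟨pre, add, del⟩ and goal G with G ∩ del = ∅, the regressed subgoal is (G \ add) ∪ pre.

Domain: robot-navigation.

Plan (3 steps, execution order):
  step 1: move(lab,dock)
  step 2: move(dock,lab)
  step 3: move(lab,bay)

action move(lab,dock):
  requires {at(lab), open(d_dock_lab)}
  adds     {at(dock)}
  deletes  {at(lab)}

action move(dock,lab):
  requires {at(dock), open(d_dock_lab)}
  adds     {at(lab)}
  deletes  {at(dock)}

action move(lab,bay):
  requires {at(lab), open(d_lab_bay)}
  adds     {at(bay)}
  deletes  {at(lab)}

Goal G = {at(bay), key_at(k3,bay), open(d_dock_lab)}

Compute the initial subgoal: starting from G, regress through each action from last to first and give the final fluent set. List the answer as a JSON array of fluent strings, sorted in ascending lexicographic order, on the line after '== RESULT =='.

Regress step by step:
  through step 3 (move(lab,bay)): drop {at(bay)}, keep {key_at(k3,bay), open(d_dock_lab)}, require {at(lab), open(d_lab_bay)}
    → {at(lab), key_at(k3,bay), open(d_dock_lab), open(d_lab_bay)}
  through step 2 (move(dock,lab)): drop {at(lab)}, keep {key_at(k3,bay), open(d_dock_lab), open(d_lab_bay)}, require {at(dock), open(d_dock_lab)}
    → {at(dock), key_at(k3,bay), open(d_dock_lab), open(d_lab_bay)}
  through step 1 (move(lab,dock)): drop {at(dock)}, keep {key_at(k3,bay), open(d_dock_lab), open(d_lab_bay)}, require {at(lab), open(d_dock_lab)}
    → {at(lab), key_at(k3,bay), open(d_dock_lab), open(d_lab_bay)}

== RESULT ==
["at(lab)", "key_at(k3,bay)", "open(d_dock_lab)", "open(d_lab_bay)"]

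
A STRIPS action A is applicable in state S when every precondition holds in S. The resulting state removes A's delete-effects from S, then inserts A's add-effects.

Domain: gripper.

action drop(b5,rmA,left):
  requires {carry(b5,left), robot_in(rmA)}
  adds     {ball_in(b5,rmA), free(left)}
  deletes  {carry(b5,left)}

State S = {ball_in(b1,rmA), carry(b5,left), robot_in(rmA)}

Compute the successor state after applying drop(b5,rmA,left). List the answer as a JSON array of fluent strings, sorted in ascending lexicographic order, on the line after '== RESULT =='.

Progress:
  pre ⊆ S: {carry(b5,left), robot_in(rmA)} ⊆ S  — applicable
  S \ del = {ball_in(b1,rmA), robot_in(rmA)}
  ∪ add   = {ball_in(b1,rmA), ball_in(b5,rmA), free(left), robot_in(rmA)}

== RESULT ==
["ball_in(b1,rmA)", "ball_in(b5,rmA)", "free(left)", "robot_in(rmA)"]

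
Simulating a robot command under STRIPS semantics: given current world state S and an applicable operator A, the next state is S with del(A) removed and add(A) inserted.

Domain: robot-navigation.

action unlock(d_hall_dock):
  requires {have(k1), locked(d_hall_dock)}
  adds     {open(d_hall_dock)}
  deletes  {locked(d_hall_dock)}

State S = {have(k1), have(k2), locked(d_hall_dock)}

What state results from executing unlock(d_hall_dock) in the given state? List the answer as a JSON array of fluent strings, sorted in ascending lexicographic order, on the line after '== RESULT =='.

Progress:
  pre ⊆ S: {have(k1), locked(d_hall_dock)} ⊆ S  — applicable
  S \ del = {have(k1), have(k2)}
  ∪ add   = {have(k1), have(k2), open(d_hall_dock)}

== RESULT ==
["have(k1)", "have(k2)", "open(d_hall_dock)"]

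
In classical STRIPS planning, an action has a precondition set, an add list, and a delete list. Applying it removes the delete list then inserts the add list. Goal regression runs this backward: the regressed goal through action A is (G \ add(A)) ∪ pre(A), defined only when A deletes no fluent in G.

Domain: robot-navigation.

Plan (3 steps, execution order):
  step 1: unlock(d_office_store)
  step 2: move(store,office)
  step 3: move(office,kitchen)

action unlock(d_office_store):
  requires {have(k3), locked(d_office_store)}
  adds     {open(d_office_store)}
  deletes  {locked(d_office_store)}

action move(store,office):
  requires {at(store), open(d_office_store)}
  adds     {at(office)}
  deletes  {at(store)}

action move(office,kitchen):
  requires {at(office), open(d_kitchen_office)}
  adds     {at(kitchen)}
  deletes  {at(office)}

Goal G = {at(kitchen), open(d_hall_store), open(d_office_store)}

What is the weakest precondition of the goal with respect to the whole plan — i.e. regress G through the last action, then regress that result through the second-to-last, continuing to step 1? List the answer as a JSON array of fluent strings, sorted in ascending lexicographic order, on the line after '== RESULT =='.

Work backward from the goal:
  through step 3 (move(office,kitchen)): drop {at(kitchen)}, keep {open(d_hall_store), open(d_office_store)}, require {at(office), open(d_kitchen_office)}
    → {at(office), open(d_hall_store), open(d_kitchen_office), open(d_office_store)}
  through step 2 (move(store,office)): drop {at(office)}, keep {open(d_hall_store), open(d_kitchen_office), open(d_office_store)}, require {at(store), open(d_office_store)}
    → {at(store), open(d_hall_store), open(d_kitchen_office), open(d_office_store)}
  through step 1 (unlock(d_office_store)): drop {open(d_office_store)}, keep {at(store), open(d_hall_store), open(d_kitchen_office)}, require {have(k3), locked(d_office_store)}
    → {at(store), have(k3), locked(d_office_store), open(d_hall_store), open(d_kitchen_office)}

== RESULT ==
["at(store)", "have(k3)", "locked(d_office_store)", "open(d_hall_store)", "open(d_kitchen_office)"]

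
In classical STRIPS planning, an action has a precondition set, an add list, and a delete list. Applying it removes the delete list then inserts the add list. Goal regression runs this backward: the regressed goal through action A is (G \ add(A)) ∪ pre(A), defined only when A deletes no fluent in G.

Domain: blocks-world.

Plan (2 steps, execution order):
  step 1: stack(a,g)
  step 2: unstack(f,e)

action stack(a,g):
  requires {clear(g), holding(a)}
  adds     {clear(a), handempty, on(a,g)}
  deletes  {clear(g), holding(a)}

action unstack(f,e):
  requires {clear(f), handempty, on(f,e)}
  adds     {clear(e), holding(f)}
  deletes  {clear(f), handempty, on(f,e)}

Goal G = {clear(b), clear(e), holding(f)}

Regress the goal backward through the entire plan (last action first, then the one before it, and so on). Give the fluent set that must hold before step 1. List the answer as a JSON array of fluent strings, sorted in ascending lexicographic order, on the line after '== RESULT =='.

Regress step by step:
  through step 2 (unstack(f,e)): drop {clear(e), holding(f)}, keep {clear(b)}, require {clear(f), handempty, on(f,e)}
    → {clear(b), clear(f), handempty, on(f,e)}
  through step 1 (stack(a,g)): drop {handempty}, keep {clear(b), clear(f), on(f,e)}, require {clear(g), holding(a)}
    → {clear(b), clear(f), clear(g), holding(a), on(f,e)}

== RESULT ==
["clear(b)", "clear(f)", "clear(g)", "holding(a)", "on(f,e)"]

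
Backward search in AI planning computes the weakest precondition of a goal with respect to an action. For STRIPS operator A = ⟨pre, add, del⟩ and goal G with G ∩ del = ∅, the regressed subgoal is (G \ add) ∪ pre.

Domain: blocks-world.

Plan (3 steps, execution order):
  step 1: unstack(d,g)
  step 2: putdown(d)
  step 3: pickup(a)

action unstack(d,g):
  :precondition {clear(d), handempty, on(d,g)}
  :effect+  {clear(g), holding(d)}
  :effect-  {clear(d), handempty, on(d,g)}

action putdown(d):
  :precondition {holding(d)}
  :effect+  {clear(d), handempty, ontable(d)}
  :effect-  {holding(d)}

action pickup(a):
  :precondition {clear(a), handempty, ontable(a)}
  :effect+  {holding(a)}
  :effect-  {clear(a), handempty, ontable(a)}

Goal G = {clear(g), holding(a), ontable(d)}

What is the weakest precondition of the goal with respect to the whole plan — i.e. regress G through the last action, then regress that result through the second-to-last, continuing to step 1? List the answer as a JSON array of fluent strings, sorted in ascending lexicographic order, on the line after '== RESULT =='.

Regress step by step:
  through step 3 (pickup(a)): drop {holding(a)}, keep {clear(g), ontable(d)}, require {clear(a), handempty, ontable(a)}
    → {clear(a), clear(g), handempty, ontable(a), ontable(d)}
  through step 2 (putdown(d)): drop {handempty, ontable(d)}, keep {clear(a), clear(g), ontable(a)}, require {holding(d)}
    → {clear(a), clear(g), holding(d), ontable(a)}
  through step 1 (unstack(d,g)): drop {clear(g), holding(d)}, keep {clear(a), ontable(a)}, require {clear(d), handempty, on(d,g)}
    → {clear(a), clear(d), handempty, on(d,g), ontable(a)}

== RESULT ==
["clear(a)", "clear(d)", "handempty", "on(d,g)", "ontable(a)"]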